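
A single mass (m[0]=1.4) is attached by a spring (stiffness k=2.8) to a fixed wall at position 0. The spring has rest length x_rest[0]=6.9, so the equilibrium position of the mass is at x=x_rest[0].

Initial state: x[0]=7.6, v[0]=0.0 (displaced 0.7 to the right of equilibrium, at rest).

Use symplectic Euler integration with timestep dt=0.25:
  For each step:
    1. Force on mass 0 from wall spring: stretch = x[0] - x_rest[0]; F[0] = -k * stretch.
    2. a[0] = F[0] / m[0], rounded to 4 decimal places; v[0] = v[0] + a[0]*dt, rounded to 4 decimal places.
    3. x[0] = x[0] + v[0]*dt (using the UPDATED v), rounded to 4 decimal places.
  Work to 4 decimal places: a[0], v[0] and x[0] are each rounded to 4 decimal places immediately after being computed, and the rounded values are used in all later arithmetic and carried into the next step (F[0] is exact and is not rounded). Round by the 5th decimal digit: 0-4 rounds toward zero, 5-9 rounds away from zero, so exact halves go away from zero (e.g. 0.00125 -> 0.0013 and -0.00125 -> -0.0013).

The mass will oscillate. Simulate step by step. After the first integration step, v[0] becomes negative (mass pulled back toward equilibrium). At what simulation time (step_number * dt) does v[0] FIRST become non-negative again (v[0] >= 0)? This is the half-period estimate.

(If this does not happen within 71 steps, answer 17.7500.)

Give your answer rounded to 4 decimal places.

Step 0: x=[7.6000] v=[0.0000]
Step 1: x=[7.5125] v=[-0.3500]
Step 2: x=[7.3484] v=[-0.6563]
Step 3: x=[7.1283] v=[-0.8805]
Step 4: x=[6.8796] v=[-0.9947]
Step 5: x=[6.6335] v=[-0.9845]
Step 6: x=[6.4207] v=[-0.8513]
Step 7: x=[6.2678] v=[-0.6117]
Step 8: x=[6.1939] v=[-0.2956]
Step 9: x=[6.2083] v=[0.0575]
First v>=0 after going negative at step 9, time=2.2500

Answer: 2.2500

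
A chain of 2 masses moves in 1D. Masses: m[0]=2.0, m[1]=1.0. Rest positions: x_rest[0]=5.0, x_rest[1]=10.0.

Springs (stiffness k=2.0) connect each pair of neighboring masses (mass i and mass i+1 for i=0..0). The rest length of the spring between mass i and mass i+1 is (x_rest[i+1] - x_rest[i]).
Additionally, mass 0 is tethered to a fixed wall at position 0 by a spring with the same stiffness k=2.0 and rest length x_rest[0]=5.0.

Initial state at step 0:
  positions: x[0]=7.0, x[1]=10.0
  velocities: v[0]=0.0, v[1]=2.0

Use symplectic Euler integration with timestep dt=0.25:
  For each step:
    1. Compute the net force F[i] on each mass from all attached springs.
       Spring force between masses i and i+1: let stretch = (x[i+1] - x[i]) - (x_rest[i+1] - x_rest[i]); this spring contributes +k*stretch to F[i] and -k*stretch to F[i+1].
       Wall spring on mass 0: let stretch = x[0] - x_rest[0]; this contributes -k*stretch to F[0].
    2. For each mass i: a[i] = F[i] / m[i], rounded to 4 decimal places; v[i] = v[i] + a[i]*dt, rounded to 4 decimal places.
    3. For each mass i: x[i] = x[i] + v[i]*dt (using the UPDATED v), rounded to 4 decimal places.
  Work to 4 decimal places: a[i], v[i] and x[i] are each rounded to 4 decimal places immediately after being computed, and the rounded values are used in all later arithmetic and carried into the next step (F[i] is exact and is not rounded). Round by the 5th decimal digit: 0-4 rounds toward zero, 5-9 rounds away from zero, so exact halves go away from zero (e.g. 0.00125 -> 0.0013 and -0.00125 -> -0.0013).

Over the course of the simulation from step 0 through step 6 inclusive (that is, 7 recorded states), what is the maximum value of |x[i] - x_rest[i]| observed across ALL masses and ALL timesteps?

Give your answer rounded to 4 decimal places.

Answer: 3.3967

Derivation:
Step 0: x=[7.0000 10.0000] v=[0.0000 2.0000]
Step 1: x=[6.7500 10.7500] v=[-1.0000 3.0000]
Step 2: x=[6.3281 11.6250] v=[-1.6875 3.5000]
Step 3: x=[5.8418 12.4629] v=[-1.9453 3.3516]
Step 4: x=[5.4042 13.0982] v=[-1.7505 2.5411]
Step 5: x=[5.1097 13.3967] v=[-1.1781 1.1941]
Step 6: x=[5.0138 13.2844] v=[-0.3838 -0.4494]
Max displacement = 3.3967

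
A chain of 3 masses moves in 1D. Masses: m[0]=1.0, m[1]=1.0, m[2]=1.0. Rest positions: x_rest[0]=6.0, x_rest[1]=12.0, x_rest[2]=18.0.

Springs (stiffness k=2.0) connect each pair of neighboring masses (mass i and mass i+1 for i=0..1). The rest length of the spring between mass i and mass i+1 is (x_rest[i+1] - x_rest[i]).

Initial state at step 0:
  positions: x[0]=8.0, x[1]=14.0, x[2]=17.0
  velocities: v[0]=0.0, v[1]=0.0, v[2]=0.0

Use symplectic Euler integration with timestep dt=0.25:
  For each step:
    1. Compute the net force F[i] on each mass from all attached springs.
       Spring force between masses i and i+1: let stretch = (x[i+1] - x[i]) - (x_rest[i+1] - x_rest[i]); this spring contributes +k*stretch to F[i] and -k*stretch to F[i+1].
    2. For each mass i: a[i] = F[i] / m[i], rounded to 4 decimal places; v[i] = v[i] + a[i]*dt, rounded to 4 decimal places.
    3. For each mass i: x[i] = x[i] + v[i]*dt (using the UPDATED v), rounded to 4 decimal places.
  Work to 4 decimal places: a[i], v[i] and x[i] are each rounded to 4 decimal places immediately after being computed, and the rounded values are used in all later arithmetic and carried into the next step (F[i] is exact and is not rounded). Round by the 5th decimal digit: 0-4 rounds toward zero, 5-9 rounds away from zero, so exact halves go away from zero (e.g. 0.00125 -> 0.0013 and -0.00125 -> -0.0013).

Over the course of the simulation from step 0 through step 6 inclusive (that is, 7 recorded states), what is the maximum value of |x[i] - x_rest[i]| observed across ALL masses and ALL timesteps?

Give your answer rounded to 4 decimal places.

Step 0: x=[8.0000 14.0000 17.0000] v=[0.0000 0.0000 0.0000]
Step 1: x=[8.0000 13.6250 17.3750] v=[0.0000 -1.5000 1.5000]
Step 2: x=[7.9531 13.0156 18.0313] v=[-0.1875 -2.4375 2.6250]
Step 3: x=[7.7890 12.4004 18.8106] v=[-0.6563 -2.4609 3.1172]
Step 4: x=[7.4514 12.0100 19.5386] v=[-1.3506 -1.5615 2.9121]
Step 5: x=[6.9336 11.9909 20.0756] v=[-2.0713 -0.0765 2.1478]
Step 6: x=[6.2979 12.3502 20.3520] v=[-2.5427 1.4372 1.1055]
Max displacement = 2.3520

Answer: 2.3520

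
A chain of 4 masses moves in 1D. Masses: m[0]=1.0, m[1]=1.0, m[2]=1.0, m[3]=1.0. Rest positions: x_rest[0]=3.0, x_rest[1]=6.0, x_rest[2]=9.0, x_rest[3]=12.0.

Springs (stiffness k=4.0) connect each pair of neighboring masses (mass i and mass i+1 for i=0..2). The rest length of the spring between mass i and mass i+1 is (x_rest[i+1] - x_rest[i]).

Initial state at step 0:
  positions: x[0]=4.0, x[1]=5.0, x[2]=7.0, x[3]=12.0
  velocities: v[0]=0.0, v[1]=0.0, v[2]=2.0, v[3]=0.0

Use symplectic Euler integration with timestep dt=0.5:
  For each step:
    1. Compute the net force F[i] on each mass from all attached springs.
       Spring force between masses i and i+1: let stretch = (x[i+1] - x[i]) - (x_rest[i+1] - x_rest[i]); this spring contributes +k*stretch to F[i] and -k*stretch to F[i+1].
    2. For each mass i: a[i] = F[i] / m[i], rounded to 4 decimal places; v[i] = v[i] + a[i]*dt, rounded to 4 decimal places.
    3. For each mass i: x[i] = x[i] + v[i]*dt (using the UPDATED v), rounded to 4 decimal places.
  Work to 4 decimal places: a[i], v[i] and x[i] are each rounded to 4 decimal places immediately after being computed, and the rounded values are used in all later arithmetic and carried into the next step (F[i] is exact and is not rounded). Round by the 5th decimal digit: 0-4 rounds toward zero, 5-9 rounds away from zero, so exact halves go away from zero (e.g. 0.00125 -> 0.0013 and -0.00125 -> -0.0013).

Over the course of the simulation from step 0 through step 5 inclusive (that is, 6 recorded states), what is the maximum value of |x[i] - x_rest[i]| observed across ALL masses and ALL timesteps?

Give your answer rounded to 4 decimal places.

Step 0: x=[4.0000 5.0000 7.0000 12.0000] v=[0.0000 0.0000 2.0000 0.0000]
Step 1: x=[2.0000 6.0000 11.0000 10.0000] v=[-4.0000 2.0000 8.0000 -4.0000]
Step 2: x=[1.0000 8.0000 9.0000 12.0000] v=[-2.0000 4.0000 -4.0000 4.0000]
Step 3: x=[4.0000 4.0000 9.0000 14.0000] v=[6.0000 -8.0000 0.0000 4.0000]
Step 4: x=[4.0000 5.0000 9.0000 14.0000] v=[0.0000 2.0000 0.0000 0.0000]
Step 5: x=[2.0000 9.0000 10.0000 12.0000] v=[-4.0000 8.0000 2.0000 -4.0000]
Max displacement = 3.0000

Answer: 3.0000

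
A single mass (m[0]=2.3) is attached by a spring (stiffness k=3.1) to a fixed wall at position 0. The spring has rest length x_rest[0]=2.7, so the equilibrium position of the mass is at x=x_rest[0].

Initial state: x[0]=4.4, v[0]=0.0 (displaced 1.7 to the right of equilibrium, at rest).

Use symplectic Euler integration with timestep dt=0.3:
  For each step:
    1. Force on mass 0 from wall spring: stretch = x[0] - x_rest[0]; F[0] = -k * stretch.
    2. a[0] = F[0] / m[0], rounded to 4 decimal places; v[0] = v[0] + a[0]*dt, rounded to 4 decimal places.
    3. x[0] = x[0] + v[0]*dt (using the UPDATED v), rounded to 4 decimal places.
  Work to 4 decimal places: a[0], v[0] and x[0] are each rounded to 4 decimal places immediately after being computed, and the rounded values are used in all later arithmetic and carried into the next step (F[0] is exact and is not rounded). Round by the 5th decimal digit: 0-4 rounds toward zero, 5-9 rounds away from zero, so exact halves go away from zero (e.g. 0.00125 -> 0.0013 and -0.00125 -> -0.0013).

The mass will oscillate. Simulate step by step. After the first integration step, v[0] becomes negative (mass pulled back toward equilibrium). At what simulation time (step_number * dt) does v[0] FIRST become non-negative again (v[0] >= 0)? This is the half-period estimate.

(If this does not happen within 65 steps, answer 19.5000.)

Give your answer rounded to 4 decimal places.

Step 0: x=[4.4000] v=[0.0000]
Step 1: x=[4.1938] v=[-0.6874]
Step 2: x=[3.8064] v=[-1.2914]
Step 3: x=[3.2848] v=[-1.7388]
Step 4: x=[2.6922] v=[-1.9753]
Step 5: x=[2.1005] v=[-1.9722]
Step 6: x=[1.5816] v=[-1.7298]
Step 7: x=[1.1983] v=[-1.2776]
Step 8: x=[0.9972] v=[-0.6704]
Step 9: x=[1.0026] v=[0.0181]
First v>=0 after going negative at step 9, time=2.7000

Answer: 2.7000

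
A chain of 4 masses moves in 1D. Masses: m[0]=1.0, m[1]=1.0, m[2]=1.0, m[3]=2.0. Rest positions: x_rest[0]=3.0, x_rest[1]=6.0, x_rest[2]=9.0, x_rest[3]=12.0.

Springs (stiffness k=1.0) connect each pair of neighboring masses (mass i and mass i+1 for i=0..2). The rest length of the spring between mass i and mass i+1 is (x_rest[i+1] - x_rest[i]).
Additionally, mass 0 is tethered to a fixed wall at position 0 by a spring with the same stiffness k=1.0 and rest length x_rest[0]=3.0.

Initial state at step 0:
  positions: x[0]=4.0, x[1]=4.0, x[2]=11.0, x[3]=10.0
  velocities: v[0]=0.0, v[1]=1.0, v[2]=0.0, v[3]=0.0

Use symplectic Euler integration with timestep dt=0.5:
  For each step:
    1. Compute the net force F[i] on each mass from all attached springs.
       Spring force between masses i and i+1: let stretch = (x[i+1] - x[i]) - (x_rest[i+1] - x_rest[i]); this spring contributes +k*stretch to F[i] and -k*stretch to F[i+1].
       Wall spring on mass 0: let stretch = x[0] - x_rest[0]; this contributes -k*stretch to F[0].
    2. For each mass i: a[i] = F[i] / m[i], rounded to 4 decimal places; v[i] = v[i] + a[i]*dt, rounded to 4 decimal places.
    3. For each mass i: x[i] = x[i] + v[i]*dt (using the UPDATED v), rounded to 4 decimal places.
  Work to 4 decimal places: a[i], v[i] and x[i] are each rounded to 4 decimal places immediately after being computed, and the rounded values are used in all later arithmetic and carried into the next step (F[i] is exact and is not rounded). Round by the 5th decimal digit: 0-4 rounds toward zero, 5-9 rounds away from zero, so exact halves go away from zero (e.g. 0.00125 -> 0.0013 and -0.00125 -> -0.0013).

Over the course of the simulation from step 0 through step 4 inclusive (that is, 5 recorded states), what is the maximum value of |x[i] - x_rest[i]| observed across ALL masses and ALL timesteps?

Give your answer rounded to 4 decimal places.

Step 0: x=[4.0000 4.0000 11.0000 10.0000] v=[0.0000 1.0000 0.0000 0.0000]
Step 1: x=[3.0000 6.2500 9.0000 10.5000] v=[-2.0000 4.5000 -4.0000 1.0000]
Step 2: x=[2.0625 8.3750 6.6875 11.1875] v=[-1.8750 4.2500 -4.6250 1.3750]
Step 3: x=[2.1875 8.5000 5.9219 11.6875] v=[0.2500 0.2500 -1.5313 1.0000]
Step 4: x=[3.3438 6.4024 7.2422 11.8418] v=[2.3125 -4.1953 2.6406 0.3086]
Max displacement = 3.0781

Answer: 3.0781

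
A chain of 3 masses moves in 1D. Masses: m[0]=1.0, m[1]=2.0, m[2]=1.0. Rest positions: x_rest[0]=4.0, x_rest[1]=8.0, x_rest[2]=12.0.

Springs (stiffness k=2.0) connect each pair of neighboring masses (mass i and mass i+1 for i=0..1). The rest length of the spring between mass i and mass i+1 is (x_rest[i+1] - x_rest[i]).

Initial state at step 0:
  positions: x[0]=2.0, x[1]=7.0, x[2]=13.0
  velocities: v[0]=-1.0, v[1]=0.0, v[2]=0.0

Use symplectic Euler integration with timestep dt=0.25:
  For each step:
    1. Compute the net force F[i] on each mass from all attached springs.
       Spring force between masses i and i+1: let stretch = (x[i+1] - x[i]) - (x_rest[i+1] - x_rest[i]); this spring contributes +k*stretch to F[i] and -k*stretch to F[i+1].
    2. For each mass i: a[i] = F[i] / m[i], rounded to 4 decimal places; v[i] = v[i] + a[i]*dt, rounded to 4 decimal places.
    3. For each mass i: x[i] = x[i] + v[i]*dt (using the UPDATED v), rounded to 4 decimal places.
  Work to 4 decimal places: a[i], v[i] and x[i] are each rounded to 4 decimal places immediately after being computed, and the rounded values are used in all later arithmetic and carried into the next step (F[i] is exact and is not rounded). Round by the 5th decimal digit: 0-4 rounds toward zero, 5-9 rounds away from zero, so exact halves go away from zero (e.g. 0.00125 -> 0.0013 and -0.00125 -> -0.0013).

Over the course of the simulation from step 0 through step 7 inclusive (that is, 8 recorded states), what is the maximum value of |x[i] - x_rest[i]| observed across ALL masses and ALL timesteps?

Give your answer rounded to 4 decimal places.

Answer: 2.4796

Derivation:
Step 0: x=[2.0000 7.0000 13.0000] v=[-1.0000 0.0000 0.0000]
Step 1: x=[1.8750 7.0625 12.7500] v=[-0.5000 0.2500 -1.0000]
Step 2: x=[1.8985 7.1563 12.2891] v=[0.0938 0.3750 -1.8438]
Step 3: x=[2.0792 7.2423 11.6866] v=[0.7227 0.3438 -2.4102]
Step 4: x=[2.4053 7.2833 11.0285] v=[1.3043 0.1641 -2.6324]
Step 5: x=[2.8411 7.2535 10.4023] v=[1.7433 -0.1191 -2.5050]
Step 6: x=[3.3285 7.1448 9.8825] v=[1.9495 -0.4350 -2.0794]
Step 7: x=[3.7929 6.9686 9.5204] v=[1.8577 -0.7047 -1.4483]
Max displacement = 2.4796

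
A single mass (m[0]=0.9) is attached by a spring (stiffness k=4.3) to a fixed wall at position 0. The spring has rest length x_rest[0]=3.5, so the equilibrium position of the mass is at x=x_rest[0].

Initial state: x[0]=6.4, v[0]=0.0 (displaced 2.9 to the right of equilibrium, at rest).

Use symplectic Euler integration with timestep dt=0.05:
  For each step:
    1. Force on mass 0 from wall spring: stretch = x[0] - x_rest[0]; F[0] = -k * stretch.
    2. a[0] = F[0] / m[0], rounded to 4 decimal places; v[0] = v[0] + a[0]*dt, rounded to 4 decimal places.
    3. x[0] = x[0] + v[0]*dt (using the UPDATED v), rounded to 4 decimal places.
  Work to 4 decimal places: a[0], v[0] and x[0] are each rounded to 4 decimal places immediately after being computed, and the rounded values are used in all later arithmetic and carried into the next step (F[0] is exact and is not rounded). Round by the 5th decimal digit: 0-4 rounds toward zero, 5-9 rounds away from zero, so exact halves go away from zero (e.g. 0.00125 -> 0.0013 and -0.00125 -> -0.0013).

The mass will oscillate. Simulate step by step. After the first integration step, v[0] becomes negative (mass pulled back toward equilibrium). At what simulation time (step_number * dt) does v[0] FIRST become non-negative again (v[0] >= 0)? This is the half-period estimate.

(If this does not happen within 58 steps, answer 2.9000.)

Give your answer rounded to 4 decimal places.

Answer: 1.4500

Derivation:
Step 0: x=[6.4000] v=[0.0000]
Step 1: x=[6.3654] v=[-0.6928]
Step 2: x=[6.2965] v=[-1.3773]
Step 3: x=[6.1942] v=[-2.0454]
Step 4: x=[6.0598] v=[-2.6890]
Step 5: x=[5.8948] v=[-3.3005]
Step 6: x=[5.7012] v=[-3.8726]
Step 7: x=[5.4813] v=[-4.3984]
Step 8: x=[5.2377] v=[-4.8717]
Step 9: x=[4.9734] v=[-5.2868]
Step 10: x=[4.6915] v=[-5.6388]
Step 11: x=[4.3953] v=[-5.9234]
Step 12: x=[4.0884] v=[-6.1373]
Step 13: x=[3.7745] v=[-6.2779]
Step 14: x=[3.4573] v=[-6.3435]
Step 15: x=[3.1406] v=[-6.3333]
Step 16: x=[2.8282] v=[-6.2474]
Step 17: x=[2.5239] v=[-6.0869]
Step 18: x=[2.2312] v=[-5.8537]
Step 19: x=[1.9537] v=[-5.5506]
Step 20: x=[1.6946] v=[-5.1812]
Step 21: x=[1.4571] v=[-4.7499]
Step 22: x=[1.2440] v=[-4.2619]
Step 23: x=[1.0579] v=[-3.7230]
Step 24: x=[0.9009] v=[-3.1396]
Step 25: x=[0.7750] v=[-2.5187]
Step 26: x=[0.6816] v=[-1.8677]
Step 27: x=[0.6219] v=[-1.1944]
Step 28: x=[0.5966] v=[-0.5069]
Step 29: x=[0.6059] v=[0.1867]
First v>=0 after going negative at step 29, time=1.4500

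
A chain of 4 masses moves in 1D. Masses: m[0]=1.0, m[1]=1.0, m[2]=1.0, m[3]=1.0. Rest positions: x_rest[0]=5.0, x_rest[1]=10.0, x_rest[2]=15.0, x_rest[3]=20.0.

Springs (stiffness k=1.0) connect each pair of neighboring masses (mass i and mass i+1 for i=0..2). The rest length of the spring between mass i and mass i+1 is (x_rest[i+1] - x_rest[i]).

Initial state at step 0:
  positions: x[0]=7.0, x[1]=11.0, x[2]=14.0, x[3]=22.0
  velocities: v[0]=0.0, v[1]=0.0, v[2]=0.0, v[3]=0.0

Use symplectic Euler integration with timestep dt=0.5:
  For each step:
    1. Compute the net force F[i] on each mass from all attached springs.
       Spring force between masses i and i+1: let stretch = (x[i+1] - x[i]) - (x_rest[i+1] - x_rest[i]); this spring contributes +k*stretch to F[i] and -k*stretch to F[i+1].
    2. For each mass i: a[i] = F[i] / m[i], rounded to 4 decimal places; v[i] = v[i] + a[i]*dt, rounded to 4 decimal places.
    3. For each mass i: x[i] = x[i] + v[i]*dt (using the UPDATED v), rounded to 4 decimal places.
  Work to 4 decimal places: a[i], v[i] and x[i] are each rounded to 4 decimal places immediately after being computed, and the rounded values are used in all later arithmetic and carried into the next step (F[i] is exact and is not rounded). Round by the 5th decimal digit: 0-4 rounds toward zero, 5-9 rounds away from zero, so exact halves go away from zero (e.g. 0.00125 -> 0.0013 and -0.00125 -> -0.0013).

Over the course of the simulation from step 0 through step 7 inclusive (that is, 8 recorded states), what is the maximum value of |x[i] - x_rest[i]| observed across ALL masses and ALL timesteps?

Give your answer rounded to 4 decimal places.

Answer: 2.7813

Derivation:
Step 0: x=[7.0000 11.0000 14.0000 22.0000] v=[0.0000 0.0000 0.0000 0.0000]
Step 1: x=[6.7500 10.7500 15.2500 21.2500] v=[-0.5000 -0.5000 2.5000 -1.5000]
Step 2: x=[6.2500 10.6250 16.8750 20.2500] v=[-1.0000 -0.2500 3.2500 -2.0000]
Step 3: x=[5.5938 10.9688 17.7813 19.6563] v=[-1.3125 0.6875 1.8125 -1.1875]
Step 4: x=[5.0313 11.6720 17.4532 19.8438] v=[-1.1250 1.4063 -0.6563 0.3750]
Step 5: x=[4.8790 12.1603 16.2774 20.6837] v=[-0.3047 0.9766 -2.3516 1.6797]
Step 6: x=[5.2970 11.8576 15.1739 21.6720] v=[0.8360 -0.6055 -2.2070 1.9766]
Step 7: x=[6.1052 10.7438 14.8659 22.2858] v=[1.6163 -2.2277 -0.6161 1.2276]
Max displacement = 2.7813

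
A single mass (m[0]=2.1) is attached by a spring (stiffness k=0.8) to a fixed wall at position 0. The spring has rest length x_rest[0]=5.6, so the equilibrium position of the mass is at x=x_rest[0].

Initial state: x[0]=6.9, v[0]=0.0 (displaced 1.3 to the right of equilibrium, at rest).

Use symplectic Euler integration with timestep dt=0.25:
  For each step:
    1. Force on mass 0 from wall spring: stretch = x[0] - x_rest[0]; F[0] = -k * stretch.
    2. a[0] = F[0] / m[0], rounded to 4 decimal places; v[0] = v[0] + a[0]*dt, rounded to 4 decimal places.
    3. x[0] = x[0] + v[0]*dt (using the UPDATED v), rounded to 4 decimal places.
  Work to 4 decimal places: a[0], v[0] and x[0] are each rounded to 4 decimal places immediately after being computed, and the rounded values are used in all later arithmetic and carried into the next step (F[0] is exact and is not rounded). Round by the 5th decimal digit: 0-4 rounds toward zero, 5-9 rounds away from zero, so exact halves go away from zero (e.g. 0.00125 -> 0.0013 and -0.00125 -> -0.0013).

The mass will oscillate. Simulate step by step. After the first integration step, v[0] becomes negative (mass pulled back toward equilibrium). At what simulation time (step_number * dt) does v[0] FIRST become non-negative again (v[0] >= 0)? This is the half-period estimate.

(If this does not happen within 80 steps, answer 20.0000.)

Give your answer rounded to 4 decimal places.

Step 0: x=[6.9000] v=[0.0000]
Step 1: x=[6.8691] v=[-0.1238]
Step 2: x=[6.8079] v=[-0.2447]
Step 3: x=[6.7180] v=[-0.3598]
Step 4: x=[6.6014] v=[-0.4663]
Step 5: x=[6.4610] v=[-0.5617]
Step 6: x=[6.3001] v=[-0.6437]
Step 7: x=[6.1225] v=[-0.7104]
Step 8: x=[5.9325] v=[-0.7602]
Step 9: x=[5.7345] v=[-0.7919]
Step 10: x=[5.5333] v=[-0.8047]
Step 11: x=[5.3337] v=[-0.7984]
Step 12: x=[5.1404] v=[-0.7731]
Step 13: x=[4.9581] v=[-0.7293]
Step 14: x=[4.7911] v=[-0.6682]
Step 15: x=[4.6433] v=[-0.5912]
Step 16: x=[4.5183] v=[-0.5001]
Step 17: x=[4.4190] v=[-0.3971]
Step 18: x=[4.3479] v=[-0.2846]
Step 19: x=[4.3066] v=[-0.1654]
Step 20: x=[4.2961] v=[-0.0422]
Step 21: x=[4.3166] v=[0.0820]
First v>=0 after going negative at step 21, time=5.2500

Answer: 5.2500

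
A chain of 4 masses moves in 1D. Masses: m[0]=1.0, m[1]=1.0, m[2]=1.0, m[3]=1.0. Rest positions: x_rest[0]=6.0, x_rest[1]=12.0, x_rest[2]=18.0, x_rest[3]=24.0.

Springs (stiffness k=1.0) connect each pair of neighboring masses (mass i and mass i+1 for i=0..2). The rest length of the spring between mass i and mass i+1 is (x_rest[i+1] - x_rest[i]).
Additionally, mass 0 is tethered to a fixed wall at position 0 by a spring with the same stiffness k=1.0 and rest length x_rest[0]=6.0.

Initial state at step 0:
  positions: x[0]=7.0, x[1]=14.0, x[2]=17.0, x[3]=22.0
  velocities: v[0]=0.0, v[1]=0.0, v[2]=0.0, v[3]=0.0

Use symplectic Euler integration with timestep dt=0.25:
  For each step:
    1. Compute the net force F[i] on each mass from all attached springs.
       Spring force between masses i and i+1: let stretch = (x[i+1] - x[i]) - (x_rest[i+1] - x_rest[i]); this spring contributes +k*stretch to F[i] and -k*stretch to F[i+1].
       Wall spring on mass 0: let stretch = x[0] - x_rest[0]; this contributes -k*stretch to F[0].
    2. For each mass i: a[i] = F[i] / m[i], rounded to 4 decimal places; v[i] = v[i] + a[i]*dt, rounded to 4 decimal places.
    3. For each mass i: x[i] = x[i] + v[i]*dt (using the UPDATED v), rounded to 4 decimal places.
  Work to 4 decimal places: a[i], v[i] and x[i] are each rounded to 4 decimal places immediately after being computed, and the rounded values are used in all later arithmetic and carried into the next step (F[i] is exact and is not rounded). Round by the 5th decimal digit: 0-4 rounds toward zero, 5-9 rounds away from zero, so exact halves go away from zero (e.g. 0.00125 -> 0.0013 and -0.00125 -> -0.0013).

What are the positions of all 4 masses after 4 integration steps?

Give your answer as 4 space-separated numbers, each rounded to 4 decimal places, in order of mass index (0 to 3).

Step 0: x=[7.0000 14.0000 17.0000 22.0000] v=[0.0000 0.0000 0.0000 0.0000]
Step 1: x=[7.0000 13.7500 17.1250 22.0625] v=[0.0000 -1.0000 0.5000 0.2500]
Step 2: x=[6.9844 13.2891 17.3477 22.1914] v=[-0.0625 -1.8438 0.8906 0.5156]
Step 3: x=[6.9263 12.6878 17.6194 22.3926] v=[-0.2324 -2.4053 1.0869 0.8047]
Step 4: x=[6.7954 12.0346 17.8812 22.6705] v=[-0.5236 -2.6128 1.0473 1.1114]

Answer: 6.7954 12.0346 17.8812 22.6705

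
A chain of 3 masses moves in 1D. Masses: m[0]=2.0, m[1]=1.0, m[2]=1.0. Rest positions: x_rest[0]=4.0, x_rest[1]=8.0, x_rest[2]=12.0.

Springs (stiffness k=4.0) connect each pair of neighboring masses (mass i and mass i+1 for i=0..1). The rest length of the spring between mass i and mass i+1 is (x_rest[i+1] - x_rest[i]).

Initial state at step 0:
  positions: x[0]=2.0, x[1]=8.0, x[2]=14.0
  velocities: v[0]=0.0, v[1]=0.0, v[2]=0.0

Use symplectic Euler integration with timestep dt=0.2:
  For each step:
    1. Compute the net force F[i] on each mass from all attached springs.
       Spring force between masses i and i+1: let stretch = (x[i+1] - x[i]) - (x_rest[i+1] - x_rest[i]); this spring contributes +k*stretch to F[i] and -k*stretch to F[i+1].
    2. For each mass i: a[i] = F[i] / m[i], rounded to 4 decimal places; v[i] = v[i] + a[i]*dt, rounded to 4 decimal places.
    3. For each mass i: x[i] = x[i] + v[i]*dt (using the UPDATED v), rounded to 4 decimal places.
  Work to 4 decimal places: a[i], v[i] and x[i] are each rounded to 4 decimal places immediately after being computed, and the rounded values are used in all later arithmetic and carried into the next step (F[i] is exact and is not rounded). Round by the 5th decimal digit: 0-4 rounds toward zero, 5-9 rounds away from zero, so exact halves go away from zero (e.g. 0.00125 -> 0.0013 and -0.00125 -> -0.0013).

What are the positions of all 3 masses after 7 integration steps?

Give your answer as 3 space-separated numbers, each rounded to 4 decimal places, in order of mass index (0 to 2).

Answer: 4.8166 6.8595 9.5073

Derivation:
Step 0: x=[2.0000 8.0000 14.0000] v=[0.0000 0.0000 0.0000]
Step 1: x=[2.1600 8.0000 13.6800] v=[0.8000 0.0000 -1.6000]
Step 2: x=[2.4672 7.9744 13.0912] v=[1.5360 -0.1280 -2.9440]
Step 3: x=[2.8950 7.8863 12.3237] v=[2.1389 -0.4403 -3.8374]
Step 4: x=[3.4021 7.7096 11.4862] v=[2.5354 -0.8834 -4.1873]
Step 5: x=[3.9338 7.4480 10.6845] v=[2.6584 -1.3081 -4.0086]
Step 6: x=[4.4266 7.1419 10.0049] v=[2.4641 -1.5303 -3.3978]
Step 7: x=[4.8166 6.8595 9.5073] v=[1.9502 -1.4121 -2.4882]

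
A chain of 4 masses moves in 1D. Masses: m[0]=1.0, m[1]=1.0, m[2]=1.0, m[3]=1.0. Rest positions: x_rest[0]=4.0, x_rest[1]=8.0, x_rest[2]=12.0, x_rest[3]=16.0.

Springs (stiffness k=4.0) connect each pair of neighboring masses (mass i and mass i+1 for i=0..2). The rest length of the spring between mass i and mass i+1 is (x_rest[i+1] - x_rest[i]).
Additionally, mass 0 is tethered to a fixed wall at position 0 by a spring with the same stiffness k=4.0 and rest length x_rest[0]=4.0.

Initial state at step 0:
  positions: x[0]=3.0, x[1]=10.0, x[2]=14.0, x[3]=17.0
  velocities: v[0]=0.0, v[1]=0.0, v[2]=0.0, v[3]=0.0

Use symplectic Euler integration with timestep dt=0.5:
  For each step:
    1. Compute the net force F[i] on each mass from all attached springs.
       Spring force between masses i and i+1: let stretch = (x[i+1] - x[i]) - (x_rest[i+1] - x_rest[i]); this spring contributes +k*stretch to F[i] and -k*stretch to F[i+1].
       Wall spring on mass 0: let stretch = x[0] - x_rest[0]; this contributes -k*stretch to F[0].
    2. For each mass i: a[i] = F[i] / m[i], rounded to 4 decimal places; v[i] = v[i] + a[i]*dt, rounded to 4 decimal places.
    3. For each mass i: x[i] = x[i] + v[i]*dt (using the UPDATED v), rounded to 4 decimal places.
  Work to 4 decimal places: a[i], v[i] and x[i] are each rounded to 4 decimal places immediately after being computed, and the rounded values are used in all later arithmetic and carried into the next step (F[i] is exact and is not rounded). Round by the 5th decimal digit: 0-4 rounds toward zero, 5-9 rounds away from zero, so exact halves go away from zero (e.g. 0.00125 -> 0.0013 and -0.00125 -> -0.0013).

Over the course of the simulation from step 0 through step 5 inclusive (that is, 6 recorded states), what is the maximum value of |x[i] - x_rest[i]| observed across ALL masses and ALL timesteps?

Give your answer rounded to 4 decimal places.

Answer: 3.0000

Derivation:
Step 0: x=[3.0000 10.0000 14.0000 17.0000] v=[0.0000 0.0000 0.0000 0.0000]
Step 1: x=[7.0000 7.0000 13.0000 18.0000] v=[8.0000 -6.0000 -2.0000 2.0000]
Step 2: x=[4.0000 10.0000 11.0000 18.0000] v=[-6.0000 6.0000 -4.0000 0.0000]
Step 3: x=[3.0000 8.0000 15.0000 15.0000] v=[-2.0000 -4.0000 8.0000 -6.0000]
Step 4: x=[4.0000 8.0000 12.0000 16.0000] v=[2.0000 0.0000 -6.0000 2.0000]
Step 5: x=[5.0000 8.0000 9.0000 17.0000] v=[2.0000 0.0000 -6.0000 2.0000]
Max displacement = 3.0000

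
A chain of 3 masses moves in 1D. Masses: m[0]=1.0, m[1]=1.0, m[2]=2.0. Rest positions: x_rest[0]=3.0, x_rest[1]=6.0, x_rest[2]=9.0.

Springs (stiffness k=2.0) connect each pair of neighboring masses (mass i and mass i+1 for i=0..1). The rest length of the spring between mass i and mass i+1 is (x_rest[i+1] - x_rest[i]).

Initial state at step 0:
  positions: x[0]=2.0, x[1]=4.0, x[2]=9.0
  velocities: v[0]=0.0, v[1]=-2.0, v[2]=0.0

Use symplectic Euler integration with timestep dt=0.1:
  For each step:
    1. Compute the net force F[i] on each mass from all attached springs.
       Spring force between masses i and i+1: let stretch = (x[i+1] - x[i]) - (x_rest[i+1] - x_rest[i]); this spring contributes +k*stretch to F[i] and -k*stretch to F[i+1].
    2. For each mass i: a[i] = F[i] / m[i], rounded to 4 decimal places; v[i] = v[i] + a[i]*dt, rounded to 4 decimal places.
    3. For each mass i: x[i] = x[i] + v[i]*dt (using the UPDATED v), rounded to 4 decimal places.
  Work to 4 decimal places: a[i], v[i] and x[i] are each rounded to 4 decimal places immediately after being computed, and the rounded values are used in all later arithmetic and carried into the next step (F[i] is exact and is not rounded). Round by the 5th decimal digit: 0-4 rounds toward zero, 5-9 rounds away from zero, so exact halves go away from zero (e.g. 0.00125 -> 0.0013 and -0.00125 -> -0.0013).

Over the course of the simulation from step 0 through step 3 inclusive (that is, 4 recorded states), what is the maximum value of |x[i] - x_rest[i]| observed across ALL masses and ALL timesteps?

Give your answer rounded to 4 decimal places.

Step 0: x=[2.0000 4.0000 9.0000] v=[0.0000 -2.0000 0.0000]
Step 1: x=[1.9800 3.8600 8.9800] v=[-0.2000 -1.4000 -0.2000]
Step 2: x=[1.9376 3.7848 8.9388] v=[-0.4240 -0.7520 -0.4120]
Step 3: x=[1.8721 3.7757 8.8761] v=[-0.6546 -0.0906 -0.6274]
Max displacement = 2.2243

Answer: 2.2243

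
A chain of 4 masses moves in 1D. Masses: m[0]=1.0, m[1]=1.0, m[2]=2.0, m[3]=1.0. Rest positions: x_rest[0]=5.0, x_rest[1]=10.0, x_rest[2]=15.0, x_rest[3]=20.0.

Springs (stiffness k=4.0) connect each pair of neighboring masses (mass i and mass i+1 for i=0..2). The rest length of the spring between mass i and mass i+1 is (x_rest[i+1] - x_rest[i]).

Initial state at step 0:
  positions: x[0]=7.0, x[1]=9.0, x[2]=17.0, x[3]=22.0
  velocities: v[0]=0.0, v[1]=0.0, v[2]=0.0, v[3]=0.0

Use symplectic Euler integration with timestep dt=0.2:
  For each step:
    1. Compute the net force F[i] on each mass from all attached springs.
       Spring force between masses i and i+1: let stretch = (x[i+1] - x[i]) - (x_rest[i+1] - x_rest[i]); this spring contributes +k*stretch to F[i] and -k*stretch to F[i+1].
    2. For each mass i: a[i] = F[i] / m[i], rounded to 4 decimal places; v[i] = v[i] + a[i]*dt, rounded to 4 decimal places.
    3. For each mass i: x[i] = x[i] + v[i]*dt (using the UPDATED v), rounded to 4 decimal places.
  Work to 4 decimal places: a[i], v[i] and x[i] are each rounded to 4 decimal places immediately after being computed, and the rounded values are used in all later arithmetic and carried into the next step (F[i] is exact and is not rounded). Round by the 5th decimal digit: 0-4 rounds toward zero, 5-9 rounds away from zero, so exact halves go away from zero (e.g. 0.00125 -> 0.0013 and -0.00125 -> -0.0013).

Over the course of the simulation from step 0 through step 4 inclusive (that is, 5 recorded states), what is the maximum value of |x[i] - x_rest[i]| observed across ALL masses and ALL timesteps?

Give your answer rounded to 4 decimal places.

Answer: 3.5108

Derivation:
Step 0: x=[7.0000 9.0000 17.0000 22.0000] v=[0.0000 0.0000 0.0000 0.0000]
Step 1: x=[6.5200 9.9600 16.7600 22.0000] v=[-2.4000 4.8000 -1.2000 0.0000]
Step 2: x=[5.7904 11.4576 16.3952 21.9616] v=[-3.6480 7.4880 -1.8240 -0.1920]
Step 3: x=[5.1676 12.8385 16.0807 21.8326] v=[-3.1142 6.9043 -1.5725 -0.6451]
Step 4: x=[4.9721 13.5108 15.9670 21.5833] v=[-0.9775 3.3613 -0.5686 -1.2466]
Max displacement = 3.5108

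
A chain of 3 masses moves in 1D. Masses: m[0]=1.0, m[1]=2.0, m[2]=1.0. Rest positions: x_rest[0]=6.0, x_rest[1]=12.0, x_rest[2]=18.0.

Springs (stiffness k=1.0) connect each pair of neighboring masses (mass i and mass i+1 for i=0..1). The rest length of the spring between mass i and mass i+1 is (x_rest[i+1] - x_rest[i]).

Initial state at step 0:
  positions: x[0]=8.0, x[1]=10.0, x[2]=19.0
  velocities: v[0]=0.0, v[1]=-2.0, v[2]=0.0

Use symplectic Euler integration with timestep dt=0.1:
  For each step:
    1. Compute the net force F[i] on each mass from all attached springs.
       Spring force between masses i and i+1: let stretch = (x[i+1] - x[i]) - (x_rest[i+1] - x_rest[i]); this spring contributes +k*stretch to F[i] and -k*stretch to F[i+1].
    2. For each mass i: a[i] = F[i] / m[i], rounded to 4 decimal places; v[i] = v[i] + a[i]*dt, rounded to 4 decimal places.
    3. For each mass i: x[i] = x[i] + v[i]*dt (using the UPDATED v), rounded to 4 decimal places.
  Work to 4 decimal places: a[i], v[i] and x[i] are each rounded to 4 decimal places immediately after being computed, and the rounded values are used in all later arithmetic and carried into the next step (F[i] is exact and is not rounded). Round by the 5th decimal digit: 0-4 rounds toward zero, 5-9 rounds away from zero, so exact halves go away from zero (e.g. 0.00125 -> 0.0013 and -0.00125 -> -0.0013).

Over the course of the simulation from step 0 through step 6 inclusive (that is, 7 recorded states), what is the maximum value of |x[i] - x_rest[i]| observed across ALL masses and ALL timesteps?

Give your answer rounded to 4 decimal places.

Answer: 2.4599

Derivation:
Step 0: x=[8.0000 10.0000 19.0000] v=[0.0000 -2.0000 0.0000]
Step 1: x=[7.9600 9.8350 18.9700] v=[-0.4000 -1.6500 -0.3000]
Step 2: x=[7.8788 9.7063 18.9087] v=[-0.8125 -1.2870 -0.6135]
Step 3: x=[7.7558 9.6145 18.8153] v=[-1.2298 -0.9183 -0.9337]
Step 4: x=[7.5914 9.5594 18.6899] v=[-1.6439 -0.5512 -1.2538]
Step 5: x=[7.3867 9.5401 18.5332] v=[-2.0471 -0.1931 -1.5669]
Step 6: x=[7.1435 9.5550 18.3466] v=[-2.4318 0.1489 -1.8662]
Max displacement = 2.4599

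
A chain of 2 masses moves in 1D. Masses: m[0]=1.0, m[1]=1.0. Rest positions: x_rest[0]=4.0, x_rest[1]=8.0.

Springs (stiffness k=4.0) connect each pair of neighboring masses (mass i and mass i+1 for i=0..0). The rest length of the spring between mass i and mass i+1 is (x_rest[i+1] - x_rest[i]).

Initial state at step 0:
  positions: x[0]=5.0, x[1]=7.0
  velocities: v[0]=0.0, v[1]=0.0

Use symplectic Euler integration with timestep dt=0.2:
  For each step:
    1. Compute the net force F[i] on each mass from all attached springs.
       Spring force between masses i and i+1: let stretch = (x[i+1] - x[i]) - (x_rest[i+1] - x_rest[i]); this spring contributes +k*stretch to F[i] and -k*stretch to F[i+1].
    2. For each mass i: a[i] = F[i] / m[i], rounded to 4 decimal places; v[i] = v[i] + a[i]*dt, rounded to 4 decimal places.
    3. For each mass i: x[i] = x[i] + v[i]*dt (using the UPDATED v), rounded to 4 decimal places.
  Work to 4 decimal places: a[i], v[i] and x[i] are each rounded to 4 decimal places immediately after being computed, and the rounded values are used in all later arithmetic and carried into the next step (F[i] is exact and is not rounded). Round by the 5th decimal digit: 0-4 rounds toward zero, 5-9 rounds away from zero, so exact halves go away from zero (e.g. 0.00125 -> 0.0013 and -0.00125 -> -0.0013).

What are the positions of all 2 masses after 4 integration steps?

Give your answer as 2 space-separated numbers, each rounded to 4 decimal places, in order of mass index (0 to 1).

Step 0: x=[5.0000 7.0000] v=[0.0000 0.0000]
Step 1: x=[4.6800 7.3200] v=[-1.6000 1.6000]
Step 2: x=[4.1424 7.8576] v=[-2.6880 2.6880]
Step 3: x=[3.5592 8.4408] v=[-2.9158 2.9158]
Step 4: x=[3.1171 8.8829] v=[-2.2105 2.2105]

Answer: 3.1171 8.8829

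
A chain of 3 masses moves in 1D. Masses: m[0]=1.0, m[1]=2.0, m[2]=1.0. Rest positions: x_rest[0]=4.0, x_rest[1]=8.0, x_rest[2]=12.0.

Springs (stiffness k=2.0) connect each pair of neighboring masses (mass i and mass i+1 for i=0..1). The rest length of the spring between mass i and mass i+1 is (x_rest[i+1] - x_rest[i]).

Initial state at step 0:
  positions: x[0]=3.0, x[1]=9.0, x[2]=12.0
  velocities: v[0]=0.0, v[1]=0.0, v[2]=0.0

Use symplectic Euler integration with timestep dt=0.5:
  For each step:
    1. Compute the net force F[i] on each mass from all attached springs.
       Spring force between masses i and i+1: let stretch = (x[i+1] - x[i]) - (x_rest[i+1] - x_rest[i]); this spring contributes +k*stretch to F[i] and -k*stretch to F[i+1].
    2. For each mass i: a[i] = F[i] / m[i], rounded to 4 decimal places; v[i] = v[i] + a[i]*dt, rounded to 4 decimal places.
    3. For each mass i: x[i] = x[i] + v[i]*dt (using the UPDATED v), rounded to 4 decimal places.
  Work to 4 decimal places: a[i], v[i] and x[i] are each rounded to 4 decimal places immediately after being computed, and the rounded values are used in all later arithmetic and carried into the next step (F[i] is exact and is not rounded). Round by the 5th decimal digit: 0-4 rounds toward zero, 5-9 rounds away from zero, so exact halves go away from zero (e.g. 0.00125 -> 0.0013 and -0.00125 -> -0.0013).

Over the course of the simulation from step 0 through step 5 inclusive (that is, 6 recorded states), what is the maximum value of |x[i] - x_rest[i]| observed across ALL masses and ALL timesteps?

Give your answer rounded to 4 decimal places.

Step 0: x=[3.0000 9.0000 12.0000] v=[0.0000 0.0000 0.0000]
Step 1: x=[4.0000 8.2500 12.5000] v=[2.0000 -1.5000 1.0000]
Step 2: x=[5.1250 7.5000 12.8750] v=[2.2500 -1.5000 0.7500]
Step 3: x=[5.4375 7.5000 12.5625] v=[0.6250 0.0000 -0.6250]
Step 4: x=[4.7813 8.2500 11.7188] v=[-1.3125 1.5000 -1.6875]
Step 5: x=[3.8594 9.0001 11.1407] v=[-1.8438 1.5001 -1.1563]
Max displacement = 1.4375

Answer: 1.4375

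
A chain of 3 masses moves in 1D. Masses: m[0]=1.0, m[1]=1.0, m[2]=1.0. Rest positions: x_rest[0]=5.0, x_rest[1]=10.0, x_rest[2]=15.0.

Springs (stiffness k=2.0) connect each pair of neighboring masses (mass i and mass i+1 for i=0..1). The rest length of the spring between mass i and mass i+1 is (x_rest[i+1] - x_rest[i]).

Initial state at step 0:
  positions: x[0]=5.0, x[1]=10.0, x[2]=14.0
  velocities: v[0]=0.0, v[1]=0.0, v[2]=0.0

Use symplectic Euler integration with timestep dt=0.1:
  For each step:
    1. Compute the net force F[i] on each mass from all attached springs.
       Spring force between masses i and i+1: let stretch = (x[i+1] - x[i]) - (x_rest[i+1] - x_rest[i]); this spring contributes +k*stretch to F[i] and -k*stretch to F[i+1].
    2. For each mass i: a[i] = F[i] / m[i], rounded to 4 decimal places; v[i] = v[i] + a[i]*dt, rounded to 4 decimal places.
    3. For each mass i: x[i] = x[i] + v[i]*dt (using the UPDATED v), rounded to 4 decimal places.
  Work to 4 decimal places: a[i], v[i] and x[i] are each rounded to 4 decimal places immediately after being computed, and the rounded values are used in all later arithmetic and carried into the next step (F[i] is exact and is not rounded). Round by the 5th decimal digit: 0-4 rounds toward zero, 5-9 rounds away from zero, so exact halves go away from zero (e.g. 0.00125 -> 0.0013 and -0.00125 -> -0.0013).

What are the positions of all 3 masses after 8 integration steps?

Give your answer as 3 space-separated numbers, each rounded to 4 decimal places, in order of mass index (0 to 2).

Step 0: x=[5.0000 10.0000 14.0000] v=[0.0000 0.0000 0.0000]
Step 1: x=[5.0000 9.9800 14.0200] v=[0.0000 -0.2000 0.2000]
Step 2: x=[4.9996 9.9412 14.0592] v=[-0.0040 -0.3880 0.3920]
Step 3: x=[4.9980 9.8859 14.1160] v=[-0.0157 -0.5527 0.5684]
Step 4: x=[4.9942 9.8175 14.1882] v=[-0.0381 -0.6843 0.7224]
Step 5: x=[4.9869 9.7400 14.2730] v=[-0.0734 -0.7748 0.8483]
Step 6: x=[4.9746 9.6581 14.3672] v=[-0.1228 -0.8188 0.9417]
Step 7: x=[4.9560 9.5767 14.4672] v=[-0.1861 -0.8137 0.9999]
Step 8: x=[4.9298 9.5007 14.5694] v=[-0.2620 -0.7597 1.0218]

Answer: 4.9298 9.5007 14.5694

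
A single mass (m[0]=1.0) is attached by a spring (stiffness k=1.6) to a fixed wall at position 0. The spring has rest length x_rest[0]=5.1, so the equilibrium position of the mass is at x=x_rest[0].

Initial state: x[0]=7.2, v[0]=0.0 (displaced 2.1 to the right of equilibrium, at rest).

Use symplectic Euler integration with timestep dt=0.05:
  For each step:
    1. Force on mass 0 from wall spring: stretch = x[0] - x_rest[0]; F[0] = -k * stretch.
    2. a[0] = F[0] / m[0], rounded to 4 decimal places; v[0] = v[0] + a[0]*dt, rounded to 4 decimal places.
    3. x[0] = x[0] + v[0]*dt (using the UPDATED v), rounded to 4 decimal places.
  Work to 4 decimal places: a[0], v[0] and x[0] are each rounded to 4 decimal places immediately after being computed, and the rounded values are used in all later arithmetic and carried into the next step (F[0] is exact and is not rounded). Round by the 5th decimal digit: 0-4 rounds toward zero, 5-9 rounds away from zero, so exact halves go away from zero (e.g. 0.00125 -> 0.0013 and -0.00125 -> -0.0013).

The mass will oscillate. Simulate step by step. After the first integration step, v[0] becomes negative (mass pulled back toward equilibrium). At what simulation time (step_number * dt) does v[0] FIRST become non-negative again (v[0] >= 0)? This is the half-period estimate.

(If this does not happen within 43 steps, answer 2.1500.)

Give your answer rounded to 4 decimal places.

Answer: 2.1500

Derivation:
Step 0: x=[7.2000] v=[0.0000]
Step 1: x=[7.1916] v=[-0.1680]
Step 2: x=[7.1748] v=[-0.3353]
Step 3: x=[7.1497] v=[-0.5013]
Step 4: x=[7.1164] v=[-0.6653]
Step 5: x=[7.0751] v=[-0.8266]
Step 6: x=[7.0259] v=[-0.9846]
Step 7: x=[6.9690] v=[-1.1387]
Step 8: x=[6.9046] v=[-1.2882]
Step 9: x=[6.8330] v=[-1.4326]
Step 10: x=[6.7544] v=[-1.5712]
Step 11: x=[6.6692] v=[-1.7036]
Step 12: x=[6.5777] v=[-1.8291]
Step 13: x=[6.4803] v=[-1.9473]
Step 14: x=[6.3774] v=[-2.0577]
Step 15: x=[6.2694] v=[-2.1599]
Step 16: x=[6.1567] v=[-2.2535]
Step 17: x=[6.0398] v=[-2.3380]
Step 18: x=[5.9191] v=[-2.4132]
Step 19: x=[5.7952] v=[-2.4787]
Step 20: x=[5.6685] v=[-2.5343]
Step 21: x=[5.5395] v=[-2.5798]
Step 22: x=[5.4088] v=[-2.6150]
Step 23: x=[5.2768] v=[-2.6397]
Step 24: x=[5.1441] v=[-2.6538]
Step 25: x=[5.0112] v=[-2.6573]
Step 26: x=[4.8787] v=[-2.6502]
Step 27: x=[4.7471] v=[-2.6325]
Step 28: x=[4.6169] v=[-2.6043]
Step 29: x=[4.4886] v=[-2.5657]
Step 30: x=[4.3628] v=[-2.5168]
Step 31: x=[4.2399] v=[-2.4578]
Step 32: x=[4.1205] v=[-2.3890]
Step 33: x=[4.0050] v=[-2.3106]
Step 34: x=[3.8939] v=[-2.2230]
Step 35: x=[3.7876] v=[-2.1265]
Step 36: x=[3.6865] v=[-2.0215]
Step 37: x=[3.5911] v=[-1.9084]
Step 38: x=[3.5017] v=[-1.7877]
Step 39: x=[3.4187] v=[-1.6598]
Step 40: x=[3.3424] v=[-1.5253]
Step 41: x=[3.2732] v=[-1.3847]
Step 42: x=[3.2113] v=[-1.2386]
Step 43: x=[3.1569] v=[-1.0875]
v[0] did not become non-negative within 43 steps; using fallback time=2.1500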